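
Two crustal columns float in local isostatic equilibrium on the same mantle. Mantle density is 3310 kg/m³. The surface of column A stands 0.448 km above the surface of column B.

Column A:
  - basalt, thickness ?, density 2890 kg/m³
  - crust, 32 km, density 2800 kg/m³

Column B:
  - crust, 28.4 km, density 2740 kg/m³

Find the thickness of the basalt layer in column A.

3.22 km

Take the compensation level at the base of the deeper column (depth z_c below the surface of column A) and equate Σ ρ_i t_i down to z_c; mantle fills any gap and the z_c terms cancel.
Column A: x×2890 + 32×2800 + (z_c − 32 − x)×3310
Column B: 0.448×0 + 28.4×2740 + (z_c − 0.448 − 28.4)×3310
The z_c×3310 term appears on both sides and cancels. Collect the known terms of each column as K = Σ(ρt)_known − 3310 × (depth of known layers): K_A = 89600 − 3310×32 = −16320; K_B = 77816 − 3310×(0.448 + 28.4) = −17670.88.
Balance: K_A − x×(3310 − 2890) = K_B, so x = (K_A − K_B)/(3310 − 2890) = 1350.88/420 = 3.22 km.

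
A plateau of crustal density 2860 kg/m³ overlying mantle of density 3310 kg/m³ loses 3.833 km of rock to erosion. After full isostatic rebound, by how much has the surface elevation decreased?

Rebound u = e ρ_c/ρ_m = 3.833 km × 2860/3310 = 3.312 km.
Net surface drop = e − u = 3.833 km − 3.312 km = e (ρ_m − ρ_c)/ρ_m = 0.521 km.

0.521 km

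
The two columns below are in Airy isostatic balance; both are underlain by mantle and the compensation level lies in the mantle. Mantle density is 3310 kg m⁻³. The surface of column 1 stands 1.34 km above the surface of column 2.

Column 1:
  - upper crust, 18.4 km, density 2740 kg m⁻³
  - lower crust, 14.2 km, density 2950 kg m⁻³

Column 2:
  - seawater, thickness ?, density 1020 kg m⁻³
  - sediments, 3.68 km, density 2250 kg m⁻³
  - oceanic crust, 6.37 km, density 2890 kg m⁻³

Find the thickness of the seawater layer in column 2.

2 km

Take the compensation level at the base of the deeper column (depth z_c below the surface of column 1) and equate Σ ρ_i t_i down to z_c; mantle fills any gap and the z_c terms cancel.
Column 1: 18.4×2740 + 14.2×2950 + (z_c − 32.6)×3310
Column 2: 1.34×0 + x×1020 + 3.68×2250 + 6.37×2890 + (z_c − 1.34 − 10.05 − x)×3310
The z_c×3310 term appears on both sides and cancels. Collect the known terms of each column as K = Σ(ρt)_known − 3310 × (depth of known layers): K_1 = 92306 − 3310×32.6 = −15600; K_2 = 26689.3 − 3310×(1.34 + 10.05) = −11011.6.
Balance: K_1 = K_2 − x×(3310 − 1020), so x = (K_2 − K_1)/(3310 − 1020) = 4588.4/2290 = 2 km.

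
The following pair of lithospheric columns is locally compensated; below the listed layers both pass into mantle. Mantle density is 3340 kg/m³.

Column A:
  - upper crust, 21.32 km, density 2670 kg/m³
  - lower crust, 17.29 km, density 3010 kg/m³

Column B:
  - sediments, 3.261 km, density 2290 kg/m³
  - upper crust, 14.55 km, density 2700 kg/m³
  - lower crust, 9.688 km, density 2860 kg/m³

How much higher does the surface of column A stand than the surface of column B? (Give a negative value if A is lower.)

0.78 km

For any compensation level in the mantle, the mantle terms cancel and isostasy reduces to e = (Σt_A − Σt_B) − (Σ(ρt)_A − Σ(ρt)_B) / ρ_m.
Σt_A = 38.61 km; Σt_B = 27.499 km; Σ(ρt)_A = 108967.3; Σ(ρt)_B = 74460.37 (in km·kg/m³).
e = (38.61 − 27.499) − (108967.3 − 74460.37) / 3340 = 0.78 km.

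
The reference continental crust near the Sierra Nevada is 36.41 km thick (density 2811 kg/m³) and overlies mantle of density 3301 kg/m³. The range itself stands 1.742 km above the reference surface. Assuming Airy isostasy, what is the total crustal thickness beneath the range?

48.1 km

Root depth r = h ρ_c / (ρ_m − ρ_c) = 1.742 km × 2811 / 490 = 9.993 km.
Total thickness = T + h + r = 36.41 km + 1.742 km + 9.993 km = 48.1 km.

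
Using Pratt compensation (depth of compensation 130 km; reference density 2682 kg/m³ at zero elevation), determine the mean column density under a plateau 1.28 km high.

Pratt balance: ρ_ref D = ρ (D + h).
ρ = ρ_ref D/(D + h) = 2682 × 130 km/(130 km + 1.28 km) = 2660 kg/m³.

2660 kg/m³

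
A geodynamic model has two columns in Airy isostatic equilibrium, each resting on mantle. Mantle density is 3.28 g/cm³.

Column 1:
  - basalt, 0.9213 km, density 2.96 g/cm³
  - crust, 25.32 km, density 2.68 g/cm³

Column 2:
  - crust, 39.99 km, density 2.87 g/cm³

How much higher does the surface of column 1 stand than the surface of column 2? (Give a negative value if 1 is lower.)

−0.277 km

For any compensation level in the mantle, the mantle terms cancel and isostasy reduces to e = (Σt_1 − Σt_2) − (Σ(ρt)_1 − Σ(ρt)_2) / ρ_m.
Σt_1 = 26.2413 km; Σt_2 = 39.99 km; Σ(ρt)_1 = 70.584648; Σ(ρt)_2 = 114.7713 (in km·g/cm³).
e = (26.2413 − 39.99) − (70.584648 − 114.7713) / 3.28 = −0.277 km.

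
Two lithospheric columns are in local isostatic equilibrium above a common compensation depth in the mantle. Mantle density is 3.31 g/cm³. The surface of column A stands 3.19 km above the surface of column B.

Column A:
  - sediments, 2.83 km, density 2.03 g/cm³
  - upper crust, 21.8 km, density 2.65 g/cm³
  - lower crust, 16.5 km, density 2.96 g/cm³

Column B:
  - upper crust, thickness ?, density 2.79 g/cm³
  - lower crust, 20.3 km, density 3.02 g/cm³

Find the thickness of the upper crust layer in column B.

14.1 km

Take the compensation level at the base of the deeper column (depth z_c below the surface of column A) and equate Σ ρ_i t_i down to z_c; mantle fills any gap and the z_c terms cancel.
Column A: 2.83×2.03 + 21.8×2.65 + 16.5×2.96 + (z_c − 41.13)×3.31
Column B: 3.19×0 + x×2.79 + 20.3×3.02 + (z_c − 3.19 − 20.3 − x)×3.31
The z_c×3.31 term appears on both sides and cancels. Collect the known terms of each column as K = Σ(ρt)_known − 3.31 × (depth of known layers): K_A = 112.3549 − 3.31×41.13 = −23.7854; K_B = 61.306 − 3.31×(3.19 + 20.3) = −16.4459.
Balance: K_A = K_B − x×(3.31 − 2.79), so x = (K_B − K_A)/(3.31 − 2.79) = 7.3395/0.52 = 14.1 km.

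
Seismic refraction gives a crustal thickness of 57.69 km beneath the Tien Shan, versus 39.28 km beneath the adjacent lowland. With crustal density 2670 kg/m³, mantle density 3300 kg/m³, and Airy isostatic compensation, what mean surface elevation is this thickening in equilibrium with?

Excess crust Δ = 57.69 km − 39.28 km = 18.41 km, split between elevation h and root r with h + r = Δ.
Airy balance ρ_c h = (ρ_m − ρ_c) r gives r = h ρ_c/(ρ_m − ρ_c), so h (1 + ρ_c/(ρ_m − ρ_c)) = Δ, i.e. h = Δ (ρ_m − ρ_c)/ρ_m.
h = 18.41 km × 630/3300 = 3.51 km.

3.51 km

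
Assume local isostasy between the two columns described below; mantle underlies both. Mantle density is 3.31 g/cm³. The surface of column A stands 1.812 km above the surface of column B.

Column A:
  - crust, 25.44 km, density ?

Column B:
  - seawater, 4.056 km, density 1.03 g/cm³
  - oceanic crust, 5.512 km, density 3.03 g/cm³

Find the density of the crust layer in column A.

2.65 g/cm³

Take the compensation level at the base of the deeper column (depth z_c below the surface of column A) and equate Σ ρ_i t_i down to z_c; mantle fills any gap and the z_c terms cancel.
Column A: 25.44×ρ + (z_c − 25.44)×3.31
Column B: 1.812×0 + 4.056×1.03 + 5.512×3.03 + (z_c − 1.812 − 9.568)×3.31
The z_c×3.31 term appears on both sides and cancels. Collect the known terms of each column as K = Σ(ρt)_known − 3.31 × (depth of known layers): K_A = 0 − 3.31×25.44 = −84.2064; K_B = 20.87904 − 3.31×(1.812 + 9.568) = −16.78876.
Balance: K_A + 25.44×ρ = K_B, so ρ = (K_B − K_A)/25.44 = 67.4176/25.44 = 2.65 g/cm³.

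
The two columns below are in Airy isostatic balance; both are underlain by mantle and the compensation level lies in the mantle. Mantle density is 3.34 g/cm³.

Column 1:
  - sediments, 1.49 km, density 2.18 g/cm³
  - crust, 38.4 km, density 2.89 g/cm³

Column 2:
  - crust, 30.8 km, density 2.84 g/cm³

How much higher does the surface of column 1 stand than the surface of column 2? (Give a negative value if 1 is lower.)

1.08 km

For any compensation level in the mantle, the mantle terms cancel and isostasy reduces to e = (Σt_1 − Σt_2) − (Σ(ρt)_1 − Σ(ρt)_2) / ρ_m.
Σt_1 = 39.89 km; Σt_2 = 30.8 km; Σ(ρt)_1 = 114.2242; Σ(ρt)_2 = 87.472 (in km·g/cm³).
e = (39.89 − 30.8) − (114.2242 − 87.472) / 3.34 = 1.08 km.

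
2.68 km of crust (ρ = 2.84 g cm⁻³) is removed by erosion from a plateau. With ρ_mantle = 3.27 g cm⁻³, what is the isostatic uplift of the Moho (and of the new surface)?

2.33 km

Unloading: uplift u = e ρ_c/ρ_m = 2.68 km × 2.84/3.27 = 2.33 km.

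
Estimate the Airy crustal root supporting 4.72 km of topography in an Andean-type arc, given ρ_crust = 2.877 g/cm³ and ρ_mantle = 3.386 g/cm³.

26.7 km

Equating mass per unit area of the two columns: the weight of the topography is balanced by the buoyancy of the root, ρ_c h = (ρ_m − ρ_c) r.
r = h · ρ_c / (ρ_m − ρ_c) = 4.72 km × 2.877 / (3.386 − 2.877) = 26.7 km.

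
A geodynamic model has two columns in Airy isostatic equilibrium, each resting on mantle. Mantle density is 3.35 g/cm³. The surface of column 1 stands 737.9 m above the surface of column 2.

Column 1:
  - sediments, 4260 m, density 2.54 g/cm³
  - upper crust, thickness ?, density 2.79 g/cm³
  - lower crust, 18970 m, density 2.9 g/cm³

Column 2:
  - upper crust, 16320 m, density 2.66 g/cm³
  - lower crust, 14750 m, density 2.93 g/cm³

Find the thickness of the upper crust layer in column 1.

Take the compensation level at the base of the deeper column (depth z_c below the surface of column 1) and equate Σ ρ_i t_i down to z_c; mantle fills any gap and the z_c terms cancel.
Column 1: 4260×2.54 + x×2.79 + 18970×2.9 + (z_c − 23230 − x)×3.35
Column 2: 737.9×0 + 16320×2.66 + 14750×2.93 + (z_c − 737.9 − 31070)×3.35
The z_c×3.35 term appears on both sides and cancels. Collect the known terms of each column as K = Σ(ρt)_known − 3.35 × (depth of known layers): K_1 = 65833.4 − 3.35×23230 = −11987.1; K_2 = 86628.7 − 3.35×(737.9 + 31070) = −19927.765.
Balance: K_1 − x×(3.35 − 2.79) = K_2, so x = (K_1 − K_2)/(3.35 − 2.79) = 7940.66/0.56 = 14200 m.

14200 m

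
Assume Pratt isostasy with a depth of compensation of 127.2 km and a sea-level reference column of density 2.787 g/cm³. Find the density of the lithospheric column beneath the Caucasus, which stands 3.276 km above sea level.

Pratt balance: ρ_ref D = ρ (D + h).
ρ = ρ_ref D/(D + h) = 2.787 × 127.2 km/(127.2 km + 3.276 km) = 2.72 g/cm³.

2.72 g/cm³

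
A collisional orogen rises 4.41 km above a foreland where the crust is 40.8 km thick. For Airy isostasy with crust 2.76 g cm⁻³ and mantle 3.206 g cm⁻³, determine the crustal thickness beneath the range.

72.5 km

Root depth r = h ρ_c / (ρ_m − ρ_c) = 4.41 km × 2.76 / 0.446 = 27.29 km.
Total thickness = T + h + r = 40.8 km + 4.41 km + 27.29 km = 72.5 km.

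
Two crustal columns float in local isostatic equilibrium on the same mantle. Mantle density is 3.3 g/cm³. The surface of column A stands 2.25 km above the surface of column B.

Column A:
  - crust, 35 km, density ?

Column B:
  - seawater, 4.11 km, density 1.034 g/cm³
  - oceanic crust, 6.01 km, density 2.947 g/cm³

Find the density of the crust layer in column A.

2.76 g/cm³

Take the compensation level at the base of the deeper column (depth z_c below the surface of column A) and equate Σ ρ_i t_i down to z_c; mantle fills any gap and the z_c terms cancel.
Column A: 35×ρ + (z_c − 35)×3.3
Column B: 2.25×0 + 4.11×1.034 + 6.01×2.947 + (z_c − 2.25 − 10.12)×3.3
The z_c×3.3 term appears on both sides and cancels. Collect the known terms of each column as K = Σ(ρt)_known − 3.3 × (depth of known layers): K_A = 0 − 3.3×35 = −115.5; K_B = 21.96121 − 3.3×(2.25 + 10.12) = −18.85979.
Balance: K_A + 35×ρ = K_B, so ρ = (K_B − K_A)/35 = 96.6402/35 = 2.76 g/cm³.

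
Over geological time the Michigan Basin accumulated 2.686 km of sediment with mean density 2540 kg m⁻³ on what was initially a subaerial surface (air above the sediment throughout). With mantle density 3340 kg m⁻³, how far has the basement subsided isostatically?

2.04 km

Subaerial load: s = t ρ_sed / ρ_m = 2.686 km × 2540/3340 = 2.04 km.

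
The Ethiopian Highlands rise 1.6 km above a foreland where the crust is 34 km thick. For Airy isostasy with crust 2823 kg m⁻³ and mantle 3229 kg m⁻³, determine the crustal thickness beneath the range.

Root depth r = h ρ_c / (ρ_m − ρ_c) = 1.6 km × 2823 / 406 = 11.13 km.
Total thickness = T + h + r = 34 km + 1.6 km + 11.13 km = 46.7 km.

46.7 km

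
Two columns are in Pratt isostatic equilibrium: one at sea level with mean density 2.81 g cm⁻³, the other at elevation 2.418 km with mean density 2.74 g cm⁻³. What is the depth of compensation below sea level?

ρ_ref D = ρ (D + h) → D (ρ_ref − ρ) = ρ h.
D = ρ h/(ρ_ref − ρ) = 2.74 × 2.418 km/(2.81 − 2.74) = 94.6 km.

94.6 km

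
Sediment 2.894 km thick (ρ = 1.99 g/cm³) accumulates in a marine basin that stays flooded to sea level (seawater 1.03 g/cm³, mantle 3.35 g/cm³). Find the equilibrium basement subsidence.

Submarine loading: the sediment displaces seawater, and the subsidence is in turn flooded, so s (ρ_m − ρ_w) = t (ρ_sed − ρ_w).
s = 2.894 km × (1.99 − 1.03) / (3.35 − 1.03) = 1.2 km.

1.2 km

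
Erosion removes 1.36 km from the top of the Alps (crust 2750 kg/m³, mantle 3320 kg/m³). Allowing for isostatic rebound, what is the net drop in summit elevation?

Rebound u = e ρ_c/ρ_m = 1.36 km × 2750/3320 = 1.127 km.
Net surface drop = e − u = 1.36 km − 1.127 km = e (ρ_m − ρ_c)/ρ_m = 0.233 km.

0.233 km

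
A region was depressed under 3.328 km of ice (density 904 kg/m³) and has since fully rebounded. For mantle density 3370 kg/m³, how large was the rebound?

0.893 km

Removing the load lets mantle flow back in; uplift u satisfies ρ_ice t = ρ_m u.
u = t ρ_ice/ρ_m = 3.328 km × 904/3370 = 0.893 km.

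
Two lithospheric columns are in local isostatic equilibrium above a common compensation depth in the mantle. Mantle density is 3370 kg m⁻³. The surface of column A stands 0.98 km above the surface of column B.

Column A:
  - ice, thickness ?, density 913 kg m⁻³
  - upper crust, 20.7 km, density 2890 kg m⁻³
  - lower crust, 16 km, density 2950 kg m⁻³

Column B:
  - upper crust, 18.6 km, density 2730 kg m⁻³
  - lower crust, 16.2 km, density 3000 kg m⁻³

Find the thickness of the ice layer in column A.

Take the compensation level at the base of the deeper column (depth z_c below the surface of column A) and equate Σ ρ_i t_i down to z_c; mantle fills any gap and the z_c terms cancel.
Column A: x×913 + 20.7×2890 + 16×2950 + (z_c − 36.7 − x)×3370
Column B: 0.98×0 + 18.6×2730 + 16.2×3000 + (z_c − 0.98 − 34.8)×3370
The z_c×3370 term appears on both sides and cancels. Collect the known terms of each column as K = Σ(ρt)_known − 3370 × (depth of known layers): K_A = 107023 − 3370×36.7 = −16656; K_B = 99378 − 3370×(0.98 + 34.8) = −21200.6.
Balance: K_A − x×(3370 − 913) = K_B, so x = (K_A − K_B)/(3370 − 913) = 4544.6/2457 = 1.85 km.

1.85 km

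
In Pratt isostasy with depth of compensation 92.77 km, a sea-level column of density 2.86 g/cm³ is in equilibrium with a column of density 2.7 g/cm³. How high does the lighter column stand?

ρ_ref D = ρ (D + h) → h = D (ρ_ref − ρ)/ρ.
h = 92.77 km × (2.86 − 2.7)/2.7 = 5.5 km.

5.5 km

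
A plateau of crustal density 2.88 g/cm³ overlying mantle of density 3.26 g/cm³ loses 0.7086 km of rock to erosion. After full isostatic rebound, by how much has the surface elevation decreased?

0.0826 km

Rebound u = e ρ_c/ρ_m = 0.7086 km × 2.88/3.26 = 0.626 km.
Net surface drop = e − u = 0.7086 km − 0.626 km = e (ρ_m − ρ_c)/ρ_m = 0.0826 km.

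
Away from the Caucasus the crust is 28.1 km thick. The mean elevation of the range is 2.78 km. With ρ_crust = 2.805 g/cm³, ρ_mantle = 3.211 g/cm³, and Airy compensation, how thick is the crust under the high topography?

Root depth r = h ρ_c / (ρ_m − ρ_c) = 2.78 km × 2.805 / 0.406 = 19.21 km.
Total thickness = T + h + r = 28.1 km + 2.78 km + 19.21 km = 50.1 km.

50.1 km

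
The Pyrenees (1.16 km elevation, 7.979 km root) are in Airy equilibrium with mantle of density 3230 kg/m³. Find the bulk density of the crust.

2820 kg/m³

ρ_c h = (ρ_m − ρ_c) r → ρ_c (h + r) = ρ_m r → ρ_c = ρ_m r / (h + r).
ρ_c = 3230 × 7.979 km / (1.16 km + 7.979 km) = 2820 kg/m³.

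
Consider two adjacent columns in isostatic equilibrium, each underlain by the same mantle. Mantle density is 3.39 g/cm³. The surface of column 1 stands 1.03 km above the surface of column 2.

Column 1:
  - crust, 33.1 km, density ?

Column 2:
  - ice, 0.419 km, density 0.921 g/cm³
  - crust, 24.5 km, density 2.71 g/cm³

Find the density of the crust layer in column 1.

Take the compensation level at the base of the deeper column (depth z_c below the surface of column 1) and equate Σ ρ_i t_i down to z_c; mantle fills any gap and the z_c terms cancel.
Column 1: 33.1×ρ + (z_c − 33.1)×3.39
Column 2: 1.03×0 + 0.419×0.921 + 24.5×2.71 + (z_c − 1.03 − 24.919)×3.39
The z_c×3.39 term appears on both sides and cancels. Collect the known terms of each column as K = Σ(ρt)_known − 3.39 × (depth of known layers): K_1 = 0 − 3.39×33.1 = −112.209; K_2 = 66.780899 − 3.39×(1.03 + 24.919) = −21.186211.
Balance: K_1 + 33.1×ρ = K_2, so ρ = (K_2 − K_1)/33.1 = 91.0228/33.1 = 2.75 g/cm³.

2.75 g/cm³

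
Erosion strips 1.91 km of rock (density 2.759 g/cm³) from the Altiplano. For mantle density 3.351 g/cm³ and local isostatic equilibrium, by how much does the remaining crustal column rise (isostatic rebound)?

Unloading: uplift u = e ρ_c/ρ_m = 1.91 km × 2.759/3.351 = 1.57 km.

1.57 km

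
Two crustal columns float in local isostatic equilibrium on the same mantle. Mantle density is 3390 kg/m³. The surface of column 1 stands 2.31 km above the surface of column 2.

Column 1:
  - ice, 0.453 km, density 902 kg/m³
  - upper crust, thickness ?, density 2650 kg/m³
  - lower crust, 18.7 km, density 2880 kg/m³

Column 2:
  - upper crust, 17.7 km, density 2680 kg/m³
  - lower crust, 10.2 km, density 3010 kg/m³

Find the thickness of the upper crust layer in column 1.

Take the compensation level at the base of the deeper column (depth z_c below the surface of column 1) and equate Σ ρ_i t_i down to z_c; mantle fills any gap and the z_c terms cancel.
Column 1: 0.453×902 + x×2650 + 18.7×2880 + (z_c − 19.153 − x)×3390
Column 2: 2.31×0 + 17.7×2680 + 10.2×3010 + (z_c − 2.31 − 27.9)×3390
The z_c×3390 term appears on both sides and cancels. Collect the known terms of each column as K = Σ(ρt)_known − 3390 × (depth of known layers): K_1 = 54264.606 − 3390×19.153 = −10664.064; K_2 = 78138 − 3390×(2.31 + 27.9) = −24273.9.
Balance: K_1 − x×(3390 − 2650) = K_2, so x = (K_1 − K_2)/(3390 − 2650) = 13609.8/740 = 18.4 km.

18.4 km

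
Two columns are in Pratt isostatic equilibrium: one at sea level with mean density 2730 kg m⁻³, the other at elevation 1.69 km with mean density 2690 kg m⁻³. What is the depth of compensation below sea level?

ρ_ref D = ρ (D + h) → D (ρ_ref − ρ) = ρ h.
D = ρ h/(ρ_ref − ρ) = 2690 × 1.69 km/(2730 − 2690) = 114 km.

114 km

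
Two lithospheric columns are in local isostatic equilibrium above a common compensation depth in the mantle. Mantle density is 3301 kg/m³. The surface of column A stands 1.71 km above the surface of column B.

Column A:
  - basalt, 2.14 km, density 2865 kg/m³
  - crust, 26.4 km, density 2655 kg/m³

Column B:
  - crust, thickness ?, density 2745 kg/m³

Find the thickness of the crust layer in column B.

22.2 km

Take the compensation level at the base of the deeper column (depth z_c below the surface of column A) and equate Σ ρ_i t_i down to z_c; mantle fills any gap and the z_c terms cancel.
Column A: 2.14×2865 + 26.4×2655 + (z_c − 28.54)×3301
Column B: 1.71×0 + x×2745 + (z_c − 1.71 − 0 − x)×3301
The z_c×3301 term appears on both sides and cancels. Collect the known terms of each column as K = Σ(ρt)_known − 3301 × (depth of known layers): K_A = 76223.1 − 3301×28.54 = −17987.44; K_B = 0 − 3301×(1.71 + 0) = −5644.71.
Balance: K_A = K_B − x×(3301 − 2745), so x = (K_B − K_A)/(3301 − 2745) = 12342.7/556 = 22.2 km.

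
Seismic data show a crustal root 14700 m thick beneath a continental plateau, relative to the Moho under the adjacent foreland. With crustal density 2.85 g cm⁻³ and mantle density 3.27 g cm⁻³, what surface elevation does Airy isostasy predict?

Balancing pressure at the compensation depth: ρ_c h = (ρ_m − ρ_c) r.
h = r (ρ_m − ρ_c) / ρ_c = 14700 m × (3.27 − 2.85) / 2.85 = 2170 m.

2170 m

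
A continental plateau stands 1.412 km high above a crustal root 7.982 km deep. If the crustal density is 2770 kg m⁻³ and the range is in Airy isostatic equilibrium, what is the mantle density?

Airy balance: ρ_c h = (ρ_m − ρ_c) r → ρ_m = ρ_c (1 + h/r).
ρ_m = 2770 × (1 + 1.412 km/7.982 km) = 3260 kg m⁻³.

3260 kg m⁻³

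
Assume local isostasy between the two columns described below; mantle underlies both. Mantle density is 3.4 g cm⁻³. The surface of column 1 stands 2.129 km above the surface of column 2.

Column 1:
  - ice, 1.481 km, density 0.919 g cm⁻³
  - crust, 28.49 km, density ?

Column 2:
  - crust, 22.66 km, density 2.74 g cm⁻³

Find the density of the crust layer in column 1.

2.75 g cm⁻³

Take the compensation level at the base of the deeper column (depth z_c below the surface of column 1) and equate Σ ρ_i t_i down to z_c; mantle fills any gap and the z_c terms cancel.
Column 1: 1.481×0.919 + 28.49×ρ + (z_c − 29.971)×3.4
Column 2: 2.129×0 + 22.66×2.74 + (z_c − 2.129 − 22.66)×3.4
The z_c×3.4 term appears on both sides and cancels. Collect the known terms of each column as K = Σ(ρt)_known − 3.4 × (depth of known layers): K_1 = 1.361039 − 3.4×29.971 = −100.540361; K_2 = 62.0884 − 3.4×(2.129 + 22.66) = −22.1942.
Balance: K_1 + 28.49×ρ = K_2, so ρ = (K_2 − K_1)/28.49 = 78.3462/28.49 = 2.75 g cm⁻³.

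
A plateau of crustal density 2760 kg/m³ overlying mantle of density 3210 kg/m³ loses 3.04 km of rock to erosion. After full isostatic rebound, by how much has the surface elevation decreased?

Rebound u = e ρ_c/ρ_m = 3.04 km × 2760/3210 = 2.614 km.
Net surface drop = e − u = 3.04 km − 2.614 km = e (ρ_m − ρ_c)/ρ_m = 0.426 km.

0.426 km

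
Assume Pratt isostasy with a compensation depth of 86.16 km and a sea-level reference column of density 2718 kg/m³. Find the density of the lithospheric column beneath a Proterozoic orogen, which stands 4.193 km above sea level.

Pratt balance: ρ_ref D = ρ (D + h).
ρ = ρ_ref D/(D + h) = 2718 × 86.16 km/(86.16 km + 4.193 km) = 2590 kg/m³.

2590 kg/m³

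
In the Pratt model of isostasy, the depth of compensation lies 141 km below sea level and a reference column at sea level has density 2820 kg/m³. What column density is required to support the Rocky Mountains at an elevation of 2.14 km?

Pratt balance: ρ_ref D = ρ (D + h).
ρ = ρ_ref D/(D + h) = 2820 × 141 km/(141 km + 2.14 km) = 2780 kg/m³.

2780 kg/m³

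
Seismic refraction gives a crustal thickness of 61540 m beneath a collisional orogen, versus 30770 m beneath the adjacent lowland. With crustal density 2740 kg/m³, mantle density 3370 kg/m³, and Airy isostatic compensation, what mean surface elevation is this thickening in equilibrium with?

Excess crust Δ = 61540 m − 30770 m = 30770 m, split between elevation h and root r with h + r = Δ.
Airy balance ρ_c h = (ρ_m − ρ_c) r gives r = h ρ_c/(ρ_m − ρ_c), so h (1 + ρ_c/(ρ_m − ρ_c)) = Δ, i.e. h = Δ (ρ_m − ρ_c)/ρ_m.
h = 30770 m × 630/3370 = 5750 m.

5750 m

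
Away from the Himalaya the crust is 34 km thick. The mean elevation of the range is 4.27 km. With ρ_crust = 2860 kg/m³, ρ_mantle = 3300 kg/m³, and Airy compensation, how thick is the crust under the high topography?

Root depth r = h ρ_c / (ρ_m − ρ_c) = 4.27 km × 2860 / 440 = 27.75 km.
Total thickness = T + h + r = 34 km + 4.27 km + 27.75 km = 66 km.

66 km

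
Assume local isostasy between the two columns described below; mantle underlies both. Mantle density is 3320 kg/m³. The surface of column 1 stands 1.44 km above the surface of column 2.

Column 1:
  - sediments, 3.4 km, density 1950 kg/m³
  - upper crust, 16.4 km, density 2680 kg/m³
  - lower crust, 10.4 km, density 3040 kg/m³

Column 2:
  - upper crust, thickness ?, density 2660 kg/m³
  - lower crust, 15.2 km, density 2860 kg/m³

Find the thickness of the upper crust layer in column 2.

9.54 km

Take the compensation level at the base of the deeper column (depth z_c below the surface of column 1) and equate Σ ρ_i t_i down to z_c; mantle fills any gap and the z_c terms cancel.
Column 1: 3.4×1950 + 16.4×2680 + 10.4×3040 + (z_c − 30.2)×3320
Column 2: 1.44×0 + x×2660 + 15.2×2860 + (z_c − 1.44 − 15.2 − x)×3320
The z_c×3320 term appears on both sides and cancels. Collect the known terms of each column as K = Σ(ρt)_known − 3320 × (depth of known layers): K_1 = 82198 − 3320×30.2 = −18066; K_2 = 43472 − 3320×(1.44 + 15.2) = −11772.8.
Balance: K_1 = K_2 − x×(3320 − 2660), so x = (K_2 − K_1)/(3320 − 2660) = 6293.2/660 = 9.54 km.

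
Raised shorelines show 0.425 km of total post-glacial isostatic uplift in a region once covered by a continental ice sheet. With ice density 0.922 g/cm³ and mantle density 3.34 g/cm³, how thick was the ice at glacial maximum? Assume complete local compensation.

1.54 km

u = t ρ_ice/ρ_m → t = u ρ_m/ρ_ice = 0.425 km × 3.34/0.922 = 1.54 km.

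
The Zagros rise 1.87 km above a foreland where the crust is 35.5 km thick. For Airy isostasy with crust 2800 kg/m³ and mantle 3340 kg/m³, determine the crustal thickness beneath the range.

Root depth r = h ρ_c / (ρ_m − ρ_c) = 1.87 km × 2800 / 540 = 9.696 km.
Total thickness = T + h + r = 35.5 km + 1.87 km + 9.696 km = 47.1 km.

47.1 km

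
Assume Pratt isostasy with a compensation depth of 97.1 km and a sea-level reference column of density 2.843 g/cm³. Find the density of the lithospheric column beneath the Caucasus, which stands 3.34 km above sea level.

2.75 g/cm³

Pratt balance: ρ_ref D = ρ (D + h).
ρ = ρ_ref D/(D + h) = 2.843 × 97.1 km/(97.1 km + 3.34 km) = 2.75 g/cm³.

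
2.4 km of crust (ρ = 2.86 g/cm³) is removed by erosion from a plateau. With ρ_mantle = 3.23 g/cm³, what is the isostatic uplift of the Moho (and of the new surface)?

Unloading: uplift u = e ρ_c/ρ_m = 2.4 km × 2.86/3.23 = 2.13 km.

2.13 km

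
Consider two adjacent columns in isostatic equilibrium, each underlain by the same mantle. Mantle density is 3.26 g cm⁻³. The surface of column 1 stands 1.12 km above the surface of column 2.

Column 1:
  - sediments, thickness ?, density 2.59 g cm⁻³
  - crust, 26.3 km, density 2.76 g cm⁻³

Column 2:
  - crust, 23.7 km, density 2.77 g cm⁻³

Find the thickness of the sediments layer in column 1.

3.16 km

Take the compensation level at the base of the deeper column (depth z_c below the surface of column 1) and equate Σ ρ_i t_i down to z_c; mantle fills any gap and the z_c terms cancel.
Column 1: x×2.59 + 26.3×2.76 + (z_c − 26.3 − x)×3.26
Column 2: 1.12×0 + 23.7×2.77 + (z_c − 1.12 − 23.7)×3.26
The z_c×3.26 term appears on both sides and cancels. Collect the known terms of each column as K = Σ(ρt)_known − 3.26 × (depth of known layers): K_1 = 72.588 − 3.26×26.3 = −13.15; K_2 = 65.649 − 3.26×(1.12 + 23.7) = −15.2642.
Balance: K_1 − x×(3.26 − 2.59) = K_2, so x = (K_1 − K_2)/(3.26 − 2.59) = 2.1142/0.67 = 3.16 km.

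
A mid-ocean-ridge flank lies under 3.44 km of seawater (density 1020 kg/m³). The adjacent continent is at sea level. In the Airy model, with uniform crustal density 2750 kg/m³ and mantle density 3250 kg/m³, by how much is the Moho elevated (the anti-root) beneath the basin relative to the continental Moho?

Isostatic balance requires: replacing crust with seawater at the top is compensated by replacing crust with mantle at the base: d (ρ_c − ρ_w) = a (ρ_m − ρ_c).
a = d (ρ_c − ρ_w)/(ρ_m − ρ_c) = 3.44 km × 1730/500 = 11.9 km.

11.9 km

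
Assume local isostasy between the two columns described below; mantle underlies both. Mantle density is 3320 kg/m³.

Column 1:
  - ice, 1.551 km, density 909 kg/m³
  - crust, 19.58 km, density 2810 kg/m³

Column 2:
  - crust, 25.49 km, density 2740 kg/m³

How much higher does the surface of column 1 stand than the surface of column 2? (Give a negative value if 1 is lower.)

−0.319 km

For any compensation level in the mantle, the mantle terms cancel and isostasy reduces to e = (Σt_1 − Σt_2) − (Σ(ρt)_1 − Σ(ρt)_2) / ρ_m.
Σt_1 = 21.131 km; Σt_2 = 25.49 km; Σ(ρt)_1 = 56429.659; Σ(ρt)_2 = 69842.6 (in km·kg/m³).
e = (21.131 − 25.49) − (56429.659 − 69842.6) / 3320 = −0.319 km.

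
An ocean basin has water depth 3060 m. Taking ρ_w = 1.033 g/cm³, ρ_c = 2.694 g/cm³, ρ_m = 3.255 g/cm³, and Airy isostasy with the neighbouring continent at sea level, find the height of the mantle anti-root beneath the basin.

For local isostatic compensation: replacing crust with seawater at the top is compensated by replacing crust with mantle at the base: d (ρ_c − ρ_w) = a (ρ_m − ρ_c).
a = d (ρ_c − ρ_w)/(ρ_m − ρ_c) = 3060 m × 1.661/0.561 = 9060 m.

9060 m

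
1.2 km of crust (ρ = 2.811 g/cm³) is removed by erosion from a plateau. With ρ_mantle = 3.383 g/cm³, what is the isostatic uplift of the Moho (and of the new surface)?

Unloading: uplift u = e ρ_c/ρ_m = 1.2 km × 2.811/3.383 = 0.997 km.

0.997 km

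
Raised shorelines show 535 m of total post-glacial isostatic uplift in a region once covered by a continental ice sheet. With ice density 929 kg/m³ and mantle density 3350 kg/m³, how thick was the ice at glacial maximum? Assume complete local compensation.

1930 m

u = t ρ_ice/ρ_m → t = u ρ_m/ρ_ice = 535 m × 3350/929 = 1930 m.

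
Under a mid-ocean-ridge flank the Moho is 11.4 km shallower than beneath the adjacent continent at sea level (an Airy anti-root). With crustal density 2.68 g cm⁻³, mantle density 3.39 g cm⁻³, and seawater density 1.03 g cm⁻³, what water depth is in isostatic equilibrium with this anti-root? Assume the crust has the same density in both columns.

4.91 km

Replacing a thickness d of crust by seawater at the top must be balanced by replacing crust with mantle at the base: d (ρ_c − ρ_w) = a (ρ_m − ρ_c).
d = a (ρ_m − ρ_c)/(ρ_c − ρ_w) = 11.4 km × 0.71/1.65 = 4.91 km.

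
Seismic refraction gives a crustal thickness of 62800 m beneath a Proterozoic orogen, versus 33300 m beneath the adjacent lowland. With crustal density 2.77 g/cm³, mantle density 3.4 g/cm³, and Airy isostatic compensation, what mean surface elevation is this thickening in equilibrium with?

Excess crust Δ = 62800 m − 33300 m = 29500 m, split between elevation h and root r with h + r = Δ.
Airy balance ρ_c h = (ρ_m − ρ_c) r gives r = h ρ_c/(ρ_m − ρ_c), so h (1 + ρ_c/(ρ_m − ρ_c)) = Δ, i.e. h = Δ (ρ_m − ρ_c)/ρ_m.
h = 29500 m × 0.63/3.4 = 5470 m.

5470 m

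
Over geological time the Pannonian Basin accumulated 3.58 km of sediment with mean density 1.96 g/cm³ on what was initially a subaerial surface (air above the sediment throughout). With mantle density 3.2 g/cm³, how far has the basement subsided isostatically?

2.19 km

Subaerial load: s = t ρ_sed / ρ_m = 3.58 km × 1.96/3.2 = 2.19 km.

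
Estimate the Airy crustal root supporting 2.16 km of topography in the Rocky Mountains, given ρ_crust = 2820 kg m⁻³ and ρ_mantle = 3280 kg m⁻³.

For local isostatic compensation: the weight of the topography is balanced by the buoyancy of the root, ρ_c h = (ρ_m − ρ_c) r.
r = h · ρ_c / (ρ_m − ρ_c) = 2.16 km × 2820 / (3280 − 2820) = 13.2 km.

13.2 km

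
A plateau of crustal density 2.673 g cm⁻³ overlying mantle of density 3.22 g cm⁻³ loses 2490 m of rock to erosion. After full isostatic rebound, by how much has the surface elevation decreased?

Rebound u = e ρ_c/ρ_m = 2490 m × 2.673/3.22 = 2067 m.
Net surface drop = e − u = 2490 m − 2067 m = e (ρ_m − ρ_c)/ρ_m = 423 m.

423 m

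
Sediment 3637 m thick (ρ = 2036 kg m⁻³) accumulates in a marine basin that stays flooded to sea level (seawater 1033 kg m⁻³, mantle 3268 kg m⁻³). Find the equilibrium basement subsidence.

Submarine loading: the sediment displaces seawater, and the subsidence is in turn flooded, so s (ρ_m − ρ_w) = t (ρ_sed − ρ_w).
s = 3637 m × (2036 − 1033) / (3268 − 1033) = 1630 m.

1630 m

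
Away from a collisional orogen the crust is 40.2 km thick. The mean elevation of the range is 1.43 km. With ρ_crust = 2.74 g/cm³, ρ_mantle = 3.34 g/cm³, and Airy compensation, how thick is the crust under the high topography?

Root depth r = h ρ_c / (ρ_m − ρ_c) = 1.43 km × 2.74 / 0.6 = 6.53 km.
Total thickness = T + h + r = 40.2 km + 1.43 km + 6.53 km = 48.2 km.

48.2 km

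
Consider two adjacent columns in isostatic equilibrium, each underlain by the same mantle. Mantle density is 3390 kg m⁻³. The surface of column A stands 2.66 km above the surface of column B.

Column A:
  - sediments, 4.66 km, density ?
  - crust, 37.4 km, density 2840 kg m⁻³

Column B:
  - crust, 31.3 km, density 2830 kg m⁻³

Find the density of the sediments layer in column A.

2110 kg m⁻³

Take the compensation level at the base of the deeper column (depth z_c below the surface of column A) and equate Σ ρ_i t_i down to z_c; mantle fills any gap and the z_c terms cancel.
Column A: 4.66×ρ + 37.4×2840 + (z_c − 42.06)×3390
Column B: 2.66×0 + 31.3×2830 + (z_c − 2.66 − 31.3)×3390
The z_c×3390 term appears on both sides and cancels. Collect the known terms of each column as K = Σ(ρt)_known − 3390 × (depth of known layers): K_A = 106216 − 3390×42.06 = −36367.4; K_B = 88579 − 3390×(2.66 + 31.3) = −26545.4.
Balance: K_A + 4.66×ρ = K_B, so ρ = (K_B − K_A)/4.66 = 9822/4.66 = 2110 kg m⁻³.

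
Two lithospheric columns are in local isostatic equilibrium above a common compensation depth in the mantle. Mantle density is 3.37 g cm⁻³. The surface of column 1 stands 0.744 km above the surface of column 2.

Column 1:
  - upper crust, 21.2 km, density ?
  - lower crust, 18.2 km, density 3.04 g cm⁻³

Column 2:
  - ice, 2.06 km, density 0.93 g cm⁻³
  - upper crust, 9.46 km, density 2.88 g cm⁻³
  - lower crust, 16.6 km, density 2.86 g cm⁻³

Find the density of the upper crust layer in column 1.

2.68 g cm⁻³

Take the compensation level at the base of the deeper column (depth z_c below the surface of column 1) and equate Σ ρ_i t_i down to z_c; mantle fills any gap and the z_c terms cancel.
Column 1: 21.2×ρ + 18.2×3.04 + (z_c − 39.4)×3.37
Column 2: 0.744×0 + 2.06×0.93 + 9.46×2.88 + 16.6×2.86 + (z_c − 0.744 − 28.12)×3.37
The z_c×3.37 term appears on both sides and cancels. Collect the known terms of each column as K = Σ(ρt)_known − 3.37 × (depth of known layers): K_1 = 55.328 − 3.37×39.4 = −77.45; K_2 = 76.6366 − 3.37×(0.744 + 28.12) = −20.63508.
Balance: K_1 + 21.2×ρ = K_2, so ρ = (K_2 − K_1)/21.2 = 56.8149/21.2 = 2.68 g cm⁻³.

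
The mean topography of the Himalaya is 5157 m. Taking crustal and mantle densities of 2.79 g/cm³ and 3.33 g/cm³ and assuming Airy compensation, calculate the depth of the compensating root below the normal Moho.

26600 m

Equating mass per unit area of the two columns: the weight of the topography is balanced by the buoyancy of the root, ρ_c h = (ρ_m − ρ_c) r.
r = h · ρ_c / (ρ_m − ρ_c) = 5157 m × 2.79 / (3.33 − 2.79) = 26600 m.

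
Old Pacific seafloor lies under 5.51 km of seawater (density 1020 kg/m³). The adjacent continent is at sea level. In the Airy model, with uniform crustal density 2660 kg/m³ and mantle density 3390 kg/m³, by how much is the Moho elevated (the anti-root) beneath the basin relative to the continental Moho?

12.4 km

Equating mass per unit area of the two columns: replacing crust with seawater at the top is compensated by replacing crust with mantle at the base: d (ρ_c − ρ_w) = a (ρ_m − ρ_c).
a = d (ρ_c − ρ_w)/(ρ_m − ρ_c) = 5.51 km × 1640/730 = 12.4 km.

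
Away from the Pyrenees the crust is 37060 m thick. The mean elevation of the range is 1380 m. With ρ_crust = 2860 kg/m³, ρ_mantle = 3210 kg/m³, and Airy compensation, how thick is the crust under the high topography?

Root depth r = h ρ_c / (ρ_m − ρ_c) = 1380 m × 2860 / 350 = 11280 m.
Total thickness = T + h + r = 37060 m + 1380 m + 11280 m = 49700 m.

49700 m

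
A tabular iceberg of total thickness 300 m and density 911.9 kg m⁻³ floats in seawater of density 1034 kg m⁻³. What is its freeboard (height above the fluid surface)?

35.4 m

Floating equilibrium: submerged depth d = t ρ_obj/ρ_fluid = 300 m × 911.9/1034 = 264.6 m.
Freeboard = t − d = 300 m − 264.6 m = 35.4 m.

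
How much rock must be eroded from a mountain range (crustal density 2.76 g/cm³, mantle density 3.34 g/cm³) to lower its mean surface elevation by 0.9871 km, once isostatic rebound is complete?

Net drop Δ = e − u = e − e ρ_c/ρ_m = e (ρ_m − ρ_c)/ρ_m.
e = Δ ρ_m/(ρ_m − ρ_c) = 0.9871 km × 3.34/0.58 = 5.68 km.

5.68 km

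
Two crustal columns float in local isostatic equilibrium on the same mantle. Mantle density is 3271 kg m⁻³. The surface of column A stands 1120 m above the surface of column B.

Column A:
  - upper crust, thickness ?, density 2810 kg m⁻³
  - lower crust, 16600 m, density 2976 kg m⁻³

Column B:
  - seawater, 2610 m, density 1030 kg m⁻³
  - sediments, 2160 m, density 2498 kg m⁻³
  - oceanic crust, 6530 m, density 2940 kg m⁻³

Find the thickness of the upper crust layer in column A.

Take the compensation level at the base of the deeper column (depth z_c below the surface of column A) and equate Σ ρ_i t_i down to z_c; mantle fills any gap and the z_c terms cancel.
Column A: x×2810 + 16600×2976 + (z_c − 16600 − x)×3271
Column B: 1120×0 + 2610×1030 + 2160×2498 + 6530×2940 + (z_c − 1120 − 11300)×3271
The z_c×3271 term appears on both sides and cancels. Collect the known terms of each column as K = Σ(ρt)_known − 3271 × (depth of known layers): K_A = 49401600 − 3271×16600 = −4897000; K_B = 27282180 − 3271×(1120 + 11300) = −13343640.
Balance: K_A − x×(3271 − 2810) = K_B, so x = (K_A − K_B)/(3271 − 2810) = 8446640/461 = 18300 m.

18300 m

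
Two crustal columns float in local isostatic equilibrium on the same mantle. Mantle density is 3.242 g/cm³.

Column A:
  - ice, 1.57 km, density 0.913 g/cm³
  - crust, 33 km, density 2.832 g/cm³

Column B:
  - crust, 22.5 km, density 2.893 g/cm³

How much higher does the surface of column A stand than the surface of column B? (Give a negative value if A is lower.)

2.88 km

For any compensation level in the mantle, the mantle terms cancel and isostasy reduces to e = (Σt_A − Σt_B) − (Σ(ρt)_A − Σ(ρt)_B) / ρ_m.
Σt_A = 34.57 km; Σt_B = 22.5 km; Σ(ρt)_A = 94.88941; Σ(ρt)_B = 65.0925 (in km·g/cm³).
e = (34.57 − 22.5) − (94.88941 − 65.0925) / 3.242 = 2.88 km.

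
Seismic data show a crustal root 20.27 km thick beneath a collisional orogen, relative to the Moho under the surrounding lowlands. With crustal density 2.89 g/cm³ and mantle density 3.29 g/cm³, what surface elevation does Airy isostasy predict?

2.81 km

Balancing pressure at the compensation depth: ρ_c h = (ρ_m − ρ_c) r.
h = r (ρ_m − ρ_c) / ρ_c = 20.27 km × (3.29 − 2.89) / 2.89 = 2.81 km.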